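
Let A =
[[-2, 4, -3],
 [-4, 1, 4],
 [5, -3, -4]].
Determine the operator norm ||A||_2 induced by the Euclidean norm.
||A||_2 ≈ 9.0862 (= sqrt(largest eigenvalue of A^T A))

||A||_2 = sigma_max(A) = sqrt(lambda_max(A^T A)). Form the symmetric matrix M = A^T A =
[[45, -27, -30],
 [-27, 26, 4],
 [-30, 4, 41]].
Its characteristic polynomial (trace, sum of principal 2x2 minors, determinant of M give the coefficients) is
  p(λ) = det(λ I - M) = λ^3 - 112λ^2 + 2436λ - 441.
No integer candidate from the rational root theorem (±divisors of 441) is a root, so the roots are irrational. The cubic discriminant is Δ = 16297665237 > 0, so there are three distinct real roots. p(0) = -441 and p(1) = 1884 have opposite signs, so a root lies in (0, 1); Newton's method refines it to λ ≈ 0.1826. p(29) = 400 and p(30) = -1161 have opposite signs, so a root lies in (29, 30); Newton's method refines it to λ ≈ 29.2592. p(82) = -2409 and p(83) = 1966 have opposite signs, so a root lies in (82, 83); Newton's method refines it to λ ≈ 82.5583. Check (Vieta): the three roots sum to 112, matching tr M = 112.
So the eigenvalues of A^T A are ≈ 0.1826, 29.2592, 82.5583 (all ≥ 0, as they must be for A^T A). The largest is λ_max ≈ 82.5583, hence ||A||_2 = sqrt(λ_max) ≈ 9.0862.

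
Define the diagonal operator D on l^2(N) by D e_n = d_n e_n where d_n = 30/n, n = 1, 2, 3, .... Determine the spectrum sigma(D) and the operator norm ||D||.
sigma(D) = {30/n : n ≥ 1} ∪ {0}; ||D|| = 30

A bounded diagonal operator on l^2 with diagonal entries d_n has spectrum equal to the closure of {d_n : n ≥ 1}: every d_n is an eigenvalue (with eigenvector e_n), so {d_n} ⊂ sigma(D); the spectrum is closed, so its closure is too; and for lambda not in the closure, (D - lambda I) has bounded inverse (the diagonal entries 1/(d_n - lambda) are bounded). For our sequence d_n = 30/n, n = 1, 2, 3, ...:
  - {d_n} = {30/n : n ≥ 1}; the only limit point is 0
  - closure = {30/n : n ≥ 1} ∪ {0}
For the norm: a diagonal operator has ||D|| = sup_n |d_n|. Here d_n = 30/n is positive and decreasing, so sup_n |d_n| = d_1 = 30. So ||D|| = 30.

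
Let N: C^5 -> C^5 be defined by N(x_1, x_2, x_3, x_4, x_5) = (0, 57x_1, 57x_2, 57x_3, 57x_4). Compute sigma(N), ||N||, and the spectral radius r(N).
sigma(N) = {0}; ||N|| = 57; r(N) = 0. (N is nilpotent with N^5 = 0.)

On C^5, N is a strictly lower-triangular matrix with 57 on the subdiagonal and zeros elsewhere, so its characteristic polynomial is lambda^5 and every eigenvalue is 0: sigma(N) = {0}. For the operator norm, N e_i = 57e_{i+1} for i = 1, ..., 4 and N e_5 = 0, so the singular values of N are 57 (with multiplicity 4) and 0; hence ||N|| = 57. The spectral radius r(N) = max|lambda| = 0. Note ||N|| > r(N) — characteristic of non-normal nilpotent operators. Indeed N^5 = 0.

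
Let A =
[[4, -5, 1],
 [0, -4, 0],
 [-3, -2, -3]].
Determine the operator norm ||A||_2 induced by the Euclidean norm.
||A||_2 ≈ 7.2709 (= sqrt(largest eigenvalue of A^T A))

||A||_2 = sigma_max(A) = sqrt(lambda_max(A^T A)). Form the symmetric matrix M = A^T A =
[[25, -14, 13],
 [-14, 45, 1],
 [13, 1, 10]].
Its characteristic polynomial (trace, sum of principal 2x2 minors, determinant of M give the coefficients) is
  p(λ) = det(λ I - M) = λ^3 - 80λ^2 + 1459λ - 1296.
No integer candidate from the rational root theorem (±divisors of 1296) is a root, so the roots are irrational. The cubic discriminant is Δ = 1223862612 > 0, so there are three distinct real roots. p(0) = -1296 and p(1) = 84 have opposite signs, so a root lies in (0, 1); Newton's method refines it to λ ≈ 0.9357. p(26) = 134 and p(27) = -540 have opposite signs, so a root lies in (26, 27); Newton's method refines it to λ ≈ 26.199. p(52) = -1140 and p(53) = 188 have opposite signs, so a root lies in (52, 53); Newton's method refines it to λ ≈ 52.8653. Check (Vieta): the three roots sum to 80, matching tr M = 80.
So the eigenvalues of A^T A are ≈ 0.9357, 26.199, 52.8653 (all ≥ 0, as they must be for A^T A). The largest is λ_max ≈ 52.8653, hence ||A||_2 = sqrt(λ_max) ≈ 7.2709.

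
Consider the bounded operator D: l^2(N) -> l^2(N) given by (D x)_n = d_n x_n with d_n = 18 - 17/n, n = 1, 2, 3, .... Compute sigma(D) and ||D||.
sigma(D) = {18 - 17/n : n ≥ 1} ∪ {18}; ||D|| = 18

A bounded diagonal operator on l^2 with diagonal entries d_n has spectrum equal to the closure of {d_n : n ≥ 1}: every d_n is an eigenvalue (with eigenvector e_n), so {d_n} ⊂ sigma(D); the spectrum is closed, so its closure is too; and for lambda not in the closure, (D - lambda I) has bounded inverse (the diagonal entries 1/(d_n - lambda) are bounded). For our sequence d_n = 18 - 17/n, n = 1, 2, 3, ...:
  - {d_n} = {18 - 17/n : n ≥ 1}; the only limit point is 18
  - closure = {18 - 17/n : n ≥ 1} ∪ {18}
For the norm: a diagonal operator has ||D|| = sup_n |d_n|. Here d_n = 18 - 17/n increases monotonically from d_1 = 1 toward 18, with all terms in [1, 18); so sup_n |d_n| = 18 (the supremum is the limit, not attained). So ||D|| = 18.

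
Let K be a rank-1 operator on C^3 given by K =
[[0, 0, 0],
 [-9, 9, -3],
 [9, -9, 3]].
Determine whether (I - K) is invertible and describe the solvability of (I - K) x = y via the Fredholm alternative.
(I - K) is invertible (det(I - K) = -11 ≠ 0), so for every y in C^3 the equation (I - K) x = y has a unique solution.

K has rank 1, so it is an outer product K = u v^T: every row of K is a multiple of one row vector. Reading off the entries, u = (0, 3, -3) and v = (-3, 3, -1) (row i of K equals u_i·v^T). A rank-one matrix u v^T satisfies K u = u (v·u) and kills the (2)-dimensional subspace v^⊥, so its characteristic polynomial is lambda^2 (lambda - v·u) with v·u = tr K = 12. Hence the eigenvalues of I - K are 1 (multiplicity 2) and 1 - (12) = -11, so det(I - K) = -11. (Direct check: I - K =
[[1, 0, 0],
 [9, -8, 3],
 [-9, 9, -2]]
has determinant -11.) The finite-dimensional Fredholm alternative says: either (I - K) is invertible, or ker(I - K) ≠ {0} and then range(I - K) = ker((I - K)^*)^⊥, with dim ker(I - K) = dim ker((I - K)^*). Since det(I - K) ≠ 0, 1 is not an eigenvalue of K and ker(I - K) = {0}, so we are in the first case: for every y there is a unique x = (I - K)^(-1) y. Explicitly, by the Sherman–Morrison formula, (I - u v^T)^(-1) = I + u v^T/(1 - v·u), i.e. (I - K)^(-1) = I + K/(-11).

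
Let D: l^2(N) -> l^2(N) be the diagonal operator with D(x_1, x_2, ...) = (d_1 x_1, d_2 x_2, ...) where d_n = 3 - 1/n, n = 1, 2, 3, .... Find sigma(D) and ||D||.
sigma(D) = {3 - 1/n : n ≥ 1} ∪ {3}; ||D|| = 3

A bounded diagonal operator on l^2 with diagonal entries d_n has spectrum equal to the closure of {d_n : n ≥ 1}: every d_n is an eigenvalue (with eigenvector e_n), so {d_n} ⊂ sigma(D); the spectrum is closed, so its closure is too; and for lambda not in the closure, (D - lambda I) has bounded inverse (the diagonal entries 1/(d_n - lambda) are bounded). For our sequence d_n = 3 - 1/n, n = 1, 2, 3, ...:
  - {d_n} = {3 - 1/n : n ≥ 1}; the only limit point is 3
  - closure = {3 - 1/n : n ≥ 1} ∪ {3}
For the norm: a diagonal operator has ||D|| = sup_n |d_n|. Here d_n = 3 - 1/n increases monotonically from d_1 = 2 toward 3, with all terms in [2, 3); so sup_n |d_n| = 3 (the supremum is the limit, not attained). So ||D|| = 3.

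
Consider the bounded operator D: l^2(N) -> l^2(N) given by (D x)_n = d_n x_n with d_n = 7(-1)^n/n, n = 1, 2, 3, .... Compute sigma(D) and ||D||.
sigma(D) = {7(-1)^n/n : n ≥ 1} ∪ {0}; ||D|| = 7

A bounded diagonal operator on l^2 with diagonal entries d_n has spectrum equal to the closure of {d_n : n ≥ 1}: every d_n is an eigenvalue (with eigenvector e_n), so {d_n} ⊂ sigma(D); the spectrum is closed, so its closure is too; and for lambda not in the closure, (D - lambda I) has bounded inverse (the diagonal entries 1/(d_n - lambda) are bounded). For our sequence d_n = 7(-1)^n/n, n = 1, 2, 3, ...:
  - {d_n} = {7(-1)^n/n : n ≥ 1}; the only limit point is 0
  - closure = {7(-1)^n/n : n ≥ 1} ∪ {0}
For the norm: a diagonal operator has ||D|| = sup_n |d_n|. Here |d_n| = 7/n is decreasing, so sup_n |d_n| = |d_1| = 7. So ||D|| = 7.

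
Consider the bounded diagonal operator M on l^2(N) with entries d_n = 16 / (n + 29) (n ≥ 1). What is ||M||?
||M|| = 8/15 (attained at n = 1)

For M diagonal, ||M|| = sup_n |d_n| = sup_n 16/(n + 29). This is positive and strictly decreasing in n, so the supremum is attained at n = 1: d_1 = 16/(1 + 29) = 8/15. Hence ||M|| = 8/15.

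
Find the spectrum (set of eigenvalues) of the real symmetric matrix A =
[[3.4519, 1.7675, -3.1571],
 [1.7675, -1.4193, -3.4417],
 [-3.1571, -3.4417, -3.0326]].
sigma(A) ≈ {-6, -1, 6}

A is real symmetric, so its spectrum consists of real eigenvalues. Expanding the characteristic polynomial of the displayed matrix gives
  det(λ I - A) = p(λ) = λ^3 + (1)λ^2 + (-36)λ + (-36).
Solving p(λ) = 0 yields eigenvalues ≈ -6, -1, 6. (A is shown rounded to 4 decimals, so these recover the underlying integer eigenvalues to within that precision.)
Verification: the trace of A = -1 equals the sum of eigenvalues -1, and det(A) ≈ 35.9999 matches the eigenvalue product 36.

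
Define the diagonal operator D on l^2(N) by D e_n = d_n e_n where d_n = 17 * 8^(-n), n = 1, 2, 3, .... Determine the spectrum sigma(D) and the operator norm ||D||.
sigma(D) = {17 * 8^(-n) : n ≥ 1} ∪ {0}; ||D|| = 17/8

A bounded diagonal operator on l^2 with diagonal entries d_n has spectrum equal to the closure of {d_n : n ≥ 1}: every d_n is an eigenvalue (with eigenvector e_n), so {d_n} ⊂ sigma(D); the spectrum is closed, so its closure is too; and for lambda not in the closure, (D - lambda I) has bounded inverse (the diagonal entries 1/(d_n - lambda) are bounded). For our sequence d_n = 17 * 8^(-n), n = 1, 2, 3, ...:
  - {d_n} = {17 * 8^(-n) : n ≥ 1}; the only limit point is 0
  - closure = {17 * 8^(-n) : n ≥ 1} ∪ {0}
For the norm: a diagonal operator has ||D|| = sup_n |d_n|. Here d_n = 17 * 8^(-n) is positive and decreasing, so sup_n |d_n| = d_1 = 17/8. So ||D|| = 17/8.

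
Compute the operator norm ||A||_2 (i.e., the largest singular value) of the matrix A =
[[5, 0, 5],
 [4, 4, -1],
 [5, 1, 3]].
||A||_2 ≈ 9.6727 (= sqrt(largest eigenvalue of A^T A))

||A||_2 = sigma_max(A) = sqrt(lambda_max(A^T A)). Form the symmetric matrix M = A^T A =
[[66, 21, 36],
 [21, 17, -1],
 [36, -1, 35]].
Its characteristic polynomial (trace, sum of principal 2x2 minors, determinant of M give the coefficients) is
  p(λ) = det(λ I - M) = λ^3 - 118λ^2 + 2289λ - 225.
No integer candidate from the rational root theorem (±divisors of 225) is a root, so the roots are irrational. The cubic discriminant is Δ = 24595853553 > 0, so there are three distinct real roots. p(0) = -225 and p(1) = 1947 have opposite signs, so a root lies in (0, 1); Newton's method refines it to λ ≈ 0.0988. p(24) = 567 and p(25) = -1125 have opposite signs, so a root lies in (24, 25); Newton's method refines it to λ ≈ 24.341. p(93) = -3573 and p(94) = 2877 have opposite signs, so a root lies in (93, 94); Newton's method refines it to λ ≈ 93.5602. Check (Vieta): the three roots sum to 118, matching tr M = 118.
So the eigenvalues of A^T A are ≈ 0.0988, 24.341, 93.5602 (all ≥ 0, as they must be for A^T A). The largest is λ_max ≈ 93.5602, hence ||A||_2 = sqrt(λ_max) ≈ 9.6727.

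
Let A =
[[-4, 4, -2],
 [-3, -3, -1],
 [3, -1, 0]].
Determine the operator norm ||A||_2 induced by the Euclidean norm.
||A||_2 ≈ 6.6624 (= sqrt(largest eigenvalue of A^T A))

||A||_2 = sigma_max(A) = sqrt(lambda_max(A^T A)). Form the symmetric matrix M = A^T A =
[[34, -10, 11],
 [-10, 26, -5],
 [11, -5, 5]].
Its characteristic polynomial (trace, sum of principal 2x2 minors, determinant of M give the coefficients) is
  p(λ) = det(λ I - M) = λ^3 - 65λ^2 + 938λ - 1024.
No integer candidate from the rational root theorem (±divisors of 1024) is a root, so the roots are irrational. The cubic discriminant is Δ = 386789700 > 0, so there are three distinct real roots. p(1) = -150 and p(2) = 600 have opposite signs, so a root lies in (1, 2); Newton's method refines it to λ ≈ 1.1876. p(19) = 192 and p(20) = -264 have opposite signs, so a root lies in (19, 20); Newton's method refines it to λ ≈ 19.4246. p(44) = -408 and p(45) = 686 have opposite signs, so a root lies in (44, 45); Newton's method refines it to λ ≈ 44.3878. Check (Vieta): the three roots sum to 65, matching tr M = 65.
So the eigenvalues of A^T A are ≈ 1.1876, 19.4246, 44.3878 (all ≥ 0, as they must be for A^T A). The largest is λ_max ≈ 44.3878, hence ||A||_2 = sqrt(λ_max) ≈ 6.6624.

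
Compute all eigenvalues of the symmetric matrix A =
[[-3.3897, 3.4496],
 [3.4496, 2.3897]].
sigma(A) ≈ {-5, 4}

A is real symmetric, so its spectrum consists of real eigenvalues. Expanding the characteristic polynomial of the displayed matrix gives
  det(λ I - A) = p(λ) = λ^2 + (1)λ + (-20).
Solving p(λ) = 0 yields eigenvalues ≈ -5, 4. (A is shown rounded to 4 decimals, so these recover the underlying integer eigenvalues to within that precision.)
Verification: the trace of A = -1 equals the sum of eigenvalues -1, and det(A) ≈ -20.0001 matches the eigenvalue product -20.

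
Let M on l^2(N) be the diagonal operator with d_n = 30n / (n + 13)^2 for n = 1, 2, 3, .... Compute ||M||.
||M|| = 15/26 (attained at n = 13)

For M diagonal, ||M|| = sup_n |d_n|. Treat f(x) = 30x / (x + 13)^2 for real x > 0. By the quotient rule, f'(x) = 30(13 - x)/(x + 13)^3, which is positive for x < 13 and negative for x > 13. So f has a unique maximum at x = 13, and since 13 is a positive integer, the supremum over n ≥ 1 is attained at n = 13: d_13 = 30·13/(13 + 13)^2 = 30·13/676 = 15/26. Hence ||M|| = 15/26.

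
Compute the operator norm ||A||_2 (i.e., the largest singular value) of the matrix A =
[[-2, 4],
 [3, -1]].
||A||_2 = sqrt((30 + sqrt(500))/2) ≈ 5.1167 (= sqrt(largest eigenvalue of A^T A))

||A||_2 = sigma_max(A) = sqrt(lambda_max(A^T A)). Form the symmetric matrix M = A^T A =
[[13, -11],
 [-11, 17]].
Its characteristic polynomial (trace, determinant of M give the coefficients) is
  p(λ) = det(λ I - M) = λ^2 - 30λ + 100.
For λ^2 - 30λ + 100 the discriminant is 500. It is nonnegative but not a perfect square, so the roots are real and irrational: λ = (30 ± sqrt(500))/2 ≈ 26.1803, 3.8197.
So the eigenvalues of A^T A are ≈ 3.8197, 26.1803 (all ≥ 0, as they must be for A^T A). The largest is λ_max = (30 + sqrt(500))/2 ≈ 26.1803, hence ||A||_2 = sqrt(λ_max) = sqrt((30 + sqrt(500))/2) ≈ 5.1167.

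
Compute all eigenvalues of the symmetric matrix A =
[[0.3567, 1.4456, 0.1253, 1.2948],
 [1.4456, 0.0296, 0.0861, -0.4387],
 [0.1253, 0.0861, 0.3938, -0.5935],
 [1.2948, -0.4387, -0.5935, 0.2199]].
sigma(A) ≈ {-2, 0, 1, 2}

A is real symmetric, so its spectrum consists of real eigenvalues. Expanding the characteristic polynomial of the displayed matrix gives
  det(λ I - A) = p(λ) = λ^4 + (-1)λ^3 + (-4)λ^2 + (4)λ + (0).
Solving p(λ) = 0 yields eigenvalues ≈ -2, 0, 1, 2. (A is shown rounded to 4 decimals, so these recover the underlying integer eigenvalues to within that precision.)
Verification: the trace of A = 1 equals the sum of eigenvalues 1, and det(A) ≈ 0.0002 matches the eigenvalue product 0.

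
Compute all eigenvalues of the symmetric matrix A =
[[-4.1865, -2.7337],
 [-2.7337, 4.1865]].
sigma(A) ≈ {-5, 5}

A is real symmetric, so its spectrum consists of real eigenvalues. Expanding the characteristic polynomial of the displayed matrix gives
  det(λ I - A) = p(λ) = λ^2 + (0)λ + (-25).
Solving p(λ) = 0 yields eigenvalues ≈ -5, 5. (A is shown rounded to 4 decimals, so these recover the underlying integer eigenvalues to within that precision.)
Verification: the trace of A = 0 equals the sum of eigenvalues 0, and det(A) ≈ -24.9999 matches the eigenvalue product -25.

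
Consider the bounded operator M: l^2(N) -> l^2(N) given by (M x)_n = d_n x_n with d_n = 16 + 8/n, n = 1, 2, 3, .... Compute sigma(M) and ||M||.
sigma(M) = {16 + 8/n : n ≥ 1} ∪ {16}; ||M|| = 24

A bounded diagonal operator on l^2 with diagonal entries d_n has spectrum equal to the closure of {d_n : n ≥ 1}: every d_n is an eigenvalue (with eigenvector e_n), so {d_n} ⊂ sigma(M); the spectrum is closed, so its closure is too; and for lambda not in the closure, (M - lambda I) has bounded inverse (the diagonal entries 1/(d_n - lambda) are bounded). For our sequence d_n = 16 + 8/n, n = 1, 2, 3, ...:
  - {d_n} = {16 + 8/n : n ≥ 1}; the only limit point is 16
  - closure = {16 + 8/n : n ≥ 1} ∪ {16}
For the norm: a diagonal operator has ||M|| = sup_n |d_n|. Here d_n = 16 + 8/n is positive and decreasing, so sup_n |d_n| = d_1 = 16 + 8 = 24. So ||M|| = 24.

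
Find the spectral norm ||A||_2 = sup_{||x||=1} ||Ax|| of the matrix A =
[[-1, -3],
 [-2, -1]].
||A||_2 = sqrt((15 + sqrt(125))/2) ≈ 3.618 (= sqrt(largest eigenvalue of A^T A))

||A||_2 = sigma_max(A) = sqrt(lambda_max(A^T A)). Form the symmetric matrix M = A^T A =
[[5, 5],
 [5, 10]].
Its characteristic polynomial (trace, determinant of M give the coefficients) is
  p(λ) = det(λ I - M) = λ^2 - 15λ + 25.
For λ^2 - 15λ + 25 the discriminant is 125. It is nonnegative but not a perfect square, so the roots are real and irrational: λ = (15 ± sqrt(125))/2 ≈ 13.0902, 1.9098.
So the eigenvalues of A^T A are ≈ 1.9098, 13.0902 (all ≥ 0, as they must be for A^T A). The largest is λ_max = (15 + sqrt(125))/2 ≈ 13.0902, hence ||A||_2 = sqrt(λ_max) = sqrt((15 + sqrt(125))/2) ≈ 3.618.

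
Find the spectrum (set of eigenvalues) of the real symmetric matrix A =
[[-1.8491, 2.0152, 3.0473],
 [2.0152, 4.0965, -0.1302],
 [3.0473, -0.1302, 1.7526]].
sigma(A) ≈ {-4, 3, 5}

A is real symmetric, so its spectrum consists of real eigenvalues. Expanding the characteristic polynomial of the displayed matrix gives
  det(λ I - A) = p(λ) = λ^3 + (-4)λ^2 + (-17)λ + (60.001).
Solving p(λ) = 0 yields eigenvalues ≈ -4, 3, 5. (A is shown rounded to 4 decimals, so these recover the underlying integer eigenvalues to within that precision.)
Verification: the trace of A = 4 equals the sum of eigenvalues 4, and det(A) ≈ -60.0010 matches the eigenvalue product -60.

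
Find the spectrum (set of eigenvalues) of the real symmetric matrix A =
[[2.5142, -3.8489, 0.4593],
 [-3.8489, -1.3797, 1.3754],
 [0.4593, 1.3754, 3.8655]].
sigma(A) ≈ {-4, 4, 5}

A is real symmetric, so its spectrum consists of real eigenvalues. Expanding the characteristic polynomial of the displayed matrix gives
  det(λ I - A) = p(λ) = λ^3 + (-5)λ^2 + (-16)λ + (80).
Solving p(λ) = 0 yields eigenvalues ≈ -4, 4, 5. (A is shown rounded to 4 decimals, so these recover the underlying integer eigenvalues to within that precision.)
Verification: the trace of A = 5 equals the sum of eigenvalues 5, and det(A) ≈ -80.0004 matches the eigenvalue product -80.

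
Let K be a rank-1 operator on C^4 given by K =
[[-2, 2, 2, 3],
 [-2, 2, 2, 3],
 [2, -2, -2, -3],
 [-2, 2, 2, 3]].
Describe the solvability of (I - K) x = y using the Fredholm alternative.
(I - K) is singular (det(I - K) = 0, i.e. 1 ∈ sigma(K)). (I - K) x = y is solvable iff y ⊥ ker((I - K)^*) = span{(-2, 2, 2, 3)}, i.e. iff -2y_1 + 2y_2 + 2y_3 + 3y_4 = 0. When solvable, the solutions are x = y + c·(1, 1, -1, 1), c arbitrary (ker(I - K) = span{(1, 1, -1, 1)}, dimension 1).

K has rank 1, so it is an outer product K = u v^T: every row of K is a multiple of one row vector. Reading off the entries, u = (1, 1, -1, 1) and v = (-2, 2, 2, 3) (row i of K equals u_i·v^T). A rank-one matrix u v^T satisfies K u = u (v·u) and kills the (3)-dimensional subspace v^⊥, so its characteristic polynomial is lambda^3 (lambda - v·u) with v·u = tr K = 1. Hence the eigenvalues of I - K are 1 (multiplicity 3) and 1 - (1) = 0, so det(I - K) = 0. (Direct check: I - K =
[[3, -2, -2, -3],
 [2, -1, -2, -3],
 [-2, 2, 3, 3],
 [2, -2, -2, -2]]
has determinant 0.) So 1 is an eigenvalue of K and (I - K) is not invertible. The finite-dimensional Fredholm alternative says: either (I - K) is invertible, or ker(I - K) ≠ {0} and then range(I - K) = ker((I - K)^*)^⊥, with dim ker(I - K) = dim ker((I - K)^*). We are in the second case, so we need both kernels. Kernel of I - K: (I - K) u = u - u (v·u) = u - u = 0, so ker(I - K) = span{u} = span{(1, 1, -1, 1)} (it is exactly 1-dimensional because rank(I - K) = 3). Kernel of the adjoint: K is real, so (I - K)^* = I - K^T = I - v u^T, and (I - v u^T) v = v - v (u·v) = 0; hence ker((I - K)^*) = span{v} = span{(-2, 2, 2, 3)}. Therefore (I - K) x = y is solvable iff <y, v> = 0, i.e. iff -2y_1 + 2y_2 + 2y_3 + 3y_4 = 0. When this holds, K y = u (v·y) = 0, so (I - K) y = y and x = y is a particular solution; the full solution set is the line x = y + c·u = y + c·(1, 1, -1, 1), c ∈ C.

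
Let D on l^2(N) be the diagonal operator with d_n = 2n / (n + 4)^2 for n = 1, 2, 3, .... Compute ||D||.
||D|| = 1/8 (attained at n = 4)

For D diagonal, ||D|| = sup_n |d_n|. Treat f(x) = 2x / (x + 4)^2 for real x > 0. By the quotient rule, f'(x) = 2(4 - x)/(x + 4)^3, which is positive for x < 4 and negative for x > 4. So f has a unique maximum at x = 4, and since 4 is a positive integer, the supremum over n ≥ 1 is attained at n = 4: d_4 = 2·4/(4 + 4)^2 = 2·4/64 = 1/8. Hence ||D|| = 1/8.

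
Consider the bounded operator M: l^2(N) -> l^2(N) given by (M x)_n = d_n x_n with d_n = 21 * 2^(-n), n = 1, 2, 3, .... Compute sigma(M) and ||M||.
sigma(M) = {21 * 2^(-n) : n ≥ 1} ∪ {0}; ||M|| = 21/2

A bounded diagonal operator on l^2 with diagonal entries d_n has spectrum equal to the closure of {d_n : n ≥ 1}: every d_n is an eigenvalue (with eigenvector e_n), so {d_n} ⊂ sigma(M); the spectrum is closed, so its closure is too; and for lambda not in the closure, (M - lambda I) has bounded inverse (the diagonal entries 1/(d_n - lambda) are bounded). For our sequence d_n = 21 * 2^(-n), n = 1, 2, 3, ...:
  - {d_n} = {21 * 2^(-n) : n ≥ 1}; the only limit point is 0
  - closure = {21 * 2^(-n) : n ≥ 1} ∪ {0}
For the norm: a diagonal operator has ||M|| = sup_n |d_n|. Here d_n = 21 * 2^(-n) is positive and decreasing, so sup_n |d_n| = d_1 = 21/2. So ||M|| = 21/2.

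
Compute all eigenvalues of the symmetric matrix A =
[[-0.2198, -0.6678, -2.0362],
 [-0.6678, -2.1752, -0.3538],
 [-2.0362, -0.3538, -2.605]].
sigma(A) ≈ {-4, -2, 1}

A is real symmetric, so its spectrum consists of real eigenvalues. Expanding the characteristic polynomial of the displayed matrix gives
  det(λ I - A) = p(λ) = λ^3 + (5)λ^2 + (2)λ + (-8).
Solving p(λ) = 0 yields eigenvalues ≈ -4, -2, 1. (A is shown rounded to 4 decimals, so these recover the underlying integer eigenvalues to within that precision.)
Verification: the trace of A = -5 equals the sum of eigenvalues -5, and det(A) ≈ 8.0002 matches the eigenvalue product 8.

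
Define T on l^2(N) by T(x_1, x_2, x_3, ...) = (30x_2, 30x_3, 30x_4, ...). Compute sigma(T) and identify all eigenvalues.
sigma(T) = closed disk {z in C : |z| ≤ 30}; sigma_p(T) = open disk {z in C : |z| < 30}

Note T = 30·V where V is the unit left shift (V x)_k = x_{k+1}; so sigma(T) = 30·sigma(V) and ||T|| = 30||V||. ||T x||^2 = 900sum_{k≥2} |x_k|^2 ≤ 900||x||^2, with equality on {x : x_1 = 0}, so ||T|| = 30. For any lambda with |lambda| < 30, set r = lambda/30 (|r| < 1); the vector x = (1, r, r^2, ...) is in l^2 and satisfies T x = 30(r, r^2, ...) = lambda x, so lambda is an eigenvalue. On the boundary |lambda| = 30 the geometric series diverges, so no l^2 eigenvector exists, but these lambda lie in the approximate point spectrum. Hence sigma(T) is the closed disk of radius 30 and sigma_p(T) is the open disk.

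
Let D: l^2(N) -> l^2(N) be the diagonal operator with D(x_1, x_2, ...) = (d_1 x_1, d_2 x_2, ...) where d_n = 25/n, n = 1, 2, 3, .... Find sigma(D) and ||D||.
sigma(D) = {25/n : n ≥ 1} ∪ {0}; ||D|| = 25

A bounded diagonal operator on l^2 with diagonal entries d_n has spectrum equal to the closure of {d_n : n ≥ 1}: every d_n is an eigenvalue (with eigenvector e_n), so {d_n} ⊂ sigma(D); the spectrum is closed, so its closure is too; and for lambda not in the closure, (D - lambda I) has bounded inverse (the diagonal entries 1/(d_n - lambda) are bounded). For our sequence d_n = 25/n, n = 1, 2, 3, ...:
  - {d_n} = {25/n : n ≥ 1}; the only limit point is 0
  - closure = {25/n : n ≥ 1} ∪ {0}
For the norm: a diagonal operator has ||D|| = sup_n |d_n|. Here d_n = 25/n is positive and decreasing, so sup_n |d_n| = d_1 = 25. So ||D|| = 25.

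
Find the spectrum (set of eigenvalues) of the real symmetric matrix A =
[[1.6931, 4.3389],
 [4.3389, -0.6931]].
sigma(A) ≈ {-4, 5}

A is real symmetric, so its spectrum consists of real eigenvalues. Expanding the characteristic polynomial of the displayed matrix gives
  det(λ I - A) = p(λ) = λ^2 + (-1)λ + (-20).
Solving p(λ) = 0 yields eigenvalues ≈ -4, 5. (A is shown rounded to 4 decimals, so these recover the underlying integer eigenvalues to within that precision.)
Verification: the trace of A = 1 equals the sum of eigenvalues 1, and det(A) ≈ -19.9995 matches the eigenvalue product -20.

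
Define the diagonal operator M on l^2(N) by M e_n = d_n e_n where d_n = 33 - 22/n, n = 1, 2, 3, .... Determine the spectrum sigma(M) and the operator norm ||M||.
sigma(M) = {33 - 22/n : n ≥ 1} ∪ {33}; ||M|| = 33

A bounded diagonal operator on l^2 with diagonal entries d_n has spectrum equal to the closure of {d_n : n ≥ 1}: every d_n is an eigenvalue (with eigenvector e_n), so {d_n} ⊂ sigma(M); the spectrum is closed, so its closure is too; and for lambda not in the closure, (M - lambda I) has bounded inverse (the diagonal entries 1/(d_n - lambda) are bounded). For our sequence d_n = 33 - 22/n, n = 1, 2, 3, ...:
  - {d_n} = {33 - 22/n : n ≥ 1}; the only limit point is 33
  - closure = {33 - 22/n : n ≥ 1} ∪ {33}
For the norm: a diagonal operator has ||M|| = sup_n |d_n|. Here d_n = 33 - 22/n increases monotonically from d_1 = 11 toward 33, with all terms in [11, 33); so sup_n |d_n| = 33 (the supremum is the limit, not attained). So ||M|| = 33.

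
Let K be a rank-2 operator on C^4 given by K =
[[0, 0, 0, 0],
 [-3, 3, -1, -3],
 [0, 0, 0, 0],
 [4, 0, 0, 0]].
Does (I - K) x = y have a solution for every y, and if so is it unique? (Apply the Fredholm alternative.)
(I - K) is invertible (det(I - K) = -2 ≠ 0), so for every y in C^4 the equation (I - K) x = y has a unique solution.

K has rank 2 and factors as K = U V^T = u1 v1^T + u2 v2^T with u1 = (0, -1, 0, 2), v1 = (3, -3, 1, 3), u2 = (0, 0, 0, -2), v2 = (1, -3, 1, 3) (multiplying out reproduces the displayed K). The nonzero eigenvalues of U V^T coincide with those of the 2 x 2 matrix G = V^T U = [[v1·u1, v1·u2], [v2·u1, v2·u2]] = [[9, -6], [9, -6]], and by the Sylvester determinant identity det(I_4 - U V^T) = det(I_2 - V^T U) = det([[-8, 6], [-9, 7]]) = (-8)(7) - (6)(-9) = -2. (Direct check: I - K =
[[1, 0, 0, 0],
 [3, -2, 1, 3],
 [0, 0, 1, 0],
 [-4, 0, 0, 1]]
has determinant -2.) The finite-dimensional Fredholm alternative says: either (I - K) is invertible, or ker(I - K) ≠ {0} and then range(I - K) = ker((I - K)^*)^⊥, with dim ker(I - K) = dim ker((I - K)^*). Since det(I - K) ≠ 0, 1 is not an eigenvalue of K and ker(I - K) = {0}, so we are in the first case: for every y there is a unique x = (I - K)^(-1) y. (Explicitly, by the Woodbury identity, (I - U V^T)^(-1) = I + U (I_2 - G)^(-1) V^T.)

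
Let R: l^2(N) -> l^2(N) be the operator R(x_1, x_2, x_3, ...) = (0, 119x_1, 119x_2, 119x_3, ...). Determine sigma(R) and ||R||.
sigma(R) = closed disk {z in C : |z| ≤ 119}; ||R|| = 119

Note R = 119·U where U is the unit right shift (U x)_k = x_{k-1} (with x_0 := 0); so ||R|| = 119||U|| and sigma(R) = 119·sigma(U). ||R x||^2 = sum_{k≥1} |119x_k|^2 = 14161||x||^2, so ||R|| = 119 and sigma(R) ⊂ {|z| ≤ 119}. For any |lambda| < 119, the equation (R - lambda I) x = 0 forces x_1 = 0, then 119x_k = lambda x_{k+1} ⇒ x = 0, so R has no eigenvalues. But (R - lambda I) is not surjective for |lambda| < 119: solving (R - lambda I) x = e_1 would require x_n proportional to (lambda/119)^(-n), which is not in l^2. So every |lambda| < 119 lies in the residual spectrum. The boundary |lambda| = 119 is in the approximate point spectrum (the spectrum is closed). Hence sigma(R) is the closed disk of radius 119.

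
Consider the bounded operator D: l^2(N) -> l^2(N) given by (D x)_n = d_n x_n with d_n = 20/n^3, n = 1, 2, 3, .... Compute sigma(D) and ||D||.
sigma(D) = {20/n^3 : n ≥ 1} ∪ {0}; ||D|| = 20

A bounded diagonal operator on l^2 with diagonal entries d_n has spectrum equal to the closure of {d_n : n ≥ 1}: every d_n is an eigenvalue (with eigenvector e_n), so {d_n} ⊂ sigma(D); the spectrum is closed, so its closure is too; and for lambda not in the closure, (D - lambda I) has bounded inverse (the diagonal entries 1/(d_n - lambda) are bounded). For our sequence d_n = 20/n^3, n = 1, 2, 3, ...:
  - {d_n} = {20/n^3 : n ≥ 1}; the only limit point is 0
  - closure = {20/n^3 : n ≥ 1} ∪ {0}
For the norm: a diagonal operator has ||D|| = sup_n |d_n|. Here d_n = 20/n^3 is positive and decreasing, so sup_n |d_n| = d_1 = 20. So ||D|| = 20.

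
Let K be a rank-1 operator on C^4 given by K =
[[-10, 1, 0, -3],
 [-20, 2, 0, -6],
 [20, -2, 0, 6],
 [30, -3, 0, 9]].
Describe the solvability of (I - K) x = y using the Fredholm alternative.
(I - K) is singular (det(I - K) = 0, i.e. 1 ∈ sigma(K)). (I - K) x = y is solvable iff y ⊥ ker((I - K)^*) = span{(-10, 1, 0, -3)}, i.e. iff -10y_1 + y_2 - 3y_4 = 0. When solvable, the solutions are x = y + c·(1, 2, -2, -3), c arbitrary (ker(I - K) = span{(1, 2, -2, -3)}, dimension 1).

K has rank 1, so it is an outer product K = u v^T: every row of K is a multiple of one row vector. Reading off the entries, u = (1, 2, -2, -3) and v = (-10, 1, 0, -3) (row i of K equals u_i·v^T). A rank-one matrix u v^T satisfies K u = u (v·u) and kills the (3)-dimensional subspace v^⊥, so its characteristic polynomial is lambda^3 (lambda - v·u) with v·u = tr K = 1. Hence the eigenvalues of I - K are 1 (multiplicity 3) and 1 - (1) = 0, so det(I - K) = 0. (Direct check: I - K =
[[11, -1, 0, 3],
 [20, -1, 0, 6],
 [-20, 2, 1, -6],
 [-30, 3, 0, -8]]
has determinant 0.) So 1 is an eigenvalue of K and (I - K) is not invertible. The finite-dimensional Fredholm alternative says: either (I - K) is invertible, or ker(I - K) ≠ {0} and then range(I - K) = ker((I - K)^*)^⊥, with dim ker(I - K) = dim ker((I - K)^*). We are in the second case, so we need both kernels. Kernel of I - K: (I - K) u = u - u (v·u) = u - u = 0, so ker(I - K) = span{u} = span{(1, 2, -2, -3)} (it is exactly 1-dimensional because rank(I - K) = 3). Kernel of the adjoint: K is real, so (I - K)^* = I - K^T = I - v u^T, and (I - v u^T) v = v - v (u·v) = 0; hence ker((I - K)^*) = span{v} = span{(-10, 1, 0, -3)}. Therefore (I - K) x = y is solvable iff <y, v> = 0, i.e. iff -10y_1 + y_2 - 3y_4 = 0. When this holds, K y = u (v·y) = 0, so (I - K) y = y and x = y is a particular solution; the full solution set is the line x = y + c·u = y + c·(1, 2, -2, -3), c ∈ C.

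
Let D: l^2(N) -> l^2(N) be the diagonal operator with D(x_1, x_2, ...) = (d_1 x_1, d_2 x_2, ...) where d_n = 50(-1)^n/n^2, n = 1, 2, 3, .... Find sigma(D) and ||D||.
sigma(D) = {50(-1)^n/n^2 : n ≥ 1} ∪ {0}; ||D|| = 50

A bounded diagonal operator on l^2 with diagonal entries d_n has spectrum equal to the closure of {d_n : n ≥ 1}: every d_n is an eigenvalue (with eigenvector e_n), so {d_n} ⊂ sigma(D); the spectrum is closed, so its closure is too; and for lambda not in the closure, (D - lambda I) has bounded inverse (the diagonal entries 1/(d_n - lambda) are bounded). For our sequence d_n = 50(-1)^n/n^2, n = 1, 2, 3, ...:
  - {d_n} = {50(-1)^n/n^2 : n ≥ 1}; the only limit point is 0
  - closure = {50(-1)^n/n^2 : n ≥ 1} ∪ {0}
For the norm: a diagonal operator has ||D|| = sup_n |d_n|. Here |d_n| = 50/n^2 is decreasing, so sup_n |d_n| = |d_1| = 50. So ||D|| = 50.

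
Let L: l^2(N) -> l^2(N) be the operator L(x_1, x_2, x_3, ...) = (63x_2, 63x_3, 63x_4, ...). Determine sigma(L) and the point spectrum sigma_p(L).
sigma(L) = closed disk {z in C : |z| ≤ 63}; sigma_p(L) = open disk {z in C : |z| < 63}

Note L = 63·V where V is the unit left shift (V x)_k = x_{k+1}; so sigma(L) = 63·sigma(V) and ||L|| = 63||V||. ||L x||^2 = 3969sum_{k≥2} |x_k|^2 ≤ 3969||x||^2, with equality on {x : x_1 = 0}, so ||L|| = 63. For any lambda with |lambda| < 63, set r = lambda/63 (|r| < 1); the vector x = (1, r, r^2, ...) is in l^2 and satisfies L x = 63(r, r^2, ...) = lambda x, so lambda is an eigenvalue. On the boundary |lambda| = 63 the geometric series diverges, so no l^2 eigenvector exists, but these lambda lie in the approximate point spectrum. Hence sigma(L) is the closed disk of radius 63 and sigma_p(L) is the open disk.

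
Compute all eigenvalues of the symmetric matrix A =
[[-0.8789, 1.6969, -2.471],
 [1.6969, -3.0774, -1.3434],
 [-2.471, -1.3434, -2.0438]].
sigma(A) ≈ {-4, 2} (-4 with multiplicity 2)

A is real symmetric, so its spectrum consists of real eigenvalues. Expanding the characteristic polynomial of the displayed matrix gives
  det(λ I - A) = p(λ) = λ^3 + (6)λ^2 + (0)λ + (-32).
Solving p(λ) = 0 yields eigenvalues ≈ -4, -4, 2. (A is shown rounded to 4 decimals, so these recover the underlying integer eigenvalues to within that precision.)
Verification: the trace of A = -6 equals the sum of eigenvalues -6, and det(A) ≈ 31.9993 matches the eigenvalue product 32.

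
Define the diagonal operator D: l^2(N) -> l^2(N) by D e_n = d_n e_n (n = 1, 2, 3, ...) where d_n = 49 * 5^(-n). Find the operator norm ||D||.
||D|| = 49/5 (attained at n = 1)

For D diagonal, ||D|| = sup_n |d_n|. The sequence d_n = 49 * 5^(-n) is positive and strictly decreasing (ratio 5^(-1) < 1), so the supremum is d_1 = 49/5. Hence ||D|| = 49/5.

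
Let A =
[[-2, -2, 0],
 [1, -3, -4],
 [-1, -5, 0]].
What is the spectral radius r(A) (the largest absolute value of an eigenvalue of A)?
r(A) ≈ 6.1069

The eigenvalues of A are the roots of its characteristic polynomial. With M = A (coefficients from the trace, the sum of principal 2x2 minors, and det A):
  p(λ) = det(λ I - M) = λ^3 + 5λ^2 - 12λ - 32.
No integer candidate from the rational root theorem (±divisors of 32) is a root, so the roots are irrational. The cubic discriminant is Δ = 33424 > 0, so there are three distinct real roots. p(-7) = -46 and p(-6) = 4 have opposite signs, so a root lies in (-7, -6); Newton's method refines it to λ ≈ -6.1069. p(-2) = 4 and p(-1) = -16 have opposite signs, so a root lies in (-2, -1); Newton's method refines it to λ ≈ -1.8016. p(2) = -28 and p(3) = 4 have opposite signs, so a root lies in (2, 3); Newton's method refines it to λ ≈ 2.9085. Check (Vieta): the three roots sum to -5, matching tr M = -5.
Thus the eigenvalues (to 4 decimals) are -6.1069 (modulus 6.1069); -1.8016 (modulus 1.8016); 2.9085 (modulus 2.9085). The spectral radius is the largest modulus: r(A) ≈ 6.1069. (Cross-check: r(A) ≤ ||A||_2 ≈ 6.6099; equality holds whenever A is normal, though it can also hold for some non-normal A.)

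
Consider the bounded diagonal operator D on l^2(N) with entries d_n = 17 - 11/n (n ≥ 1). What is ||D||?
||D|| = 17

For a diagonal operator on l^2 with entries d_n, ||D|| = sup_n |d_n|. Here d_1 = 6, d_2 = 23/2, ..., and d_n = 17 - 11/n increases monotonically toward 17. All terms lie in [6, 17), so |d_n| = d_n and the supremum is the limit 17, which is not attained by any individual d_n. Hence ||D|| = 17.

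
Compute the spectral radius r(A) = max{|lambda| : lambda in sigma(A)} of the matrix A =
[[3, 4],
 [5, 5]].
r(A) = (8 + sqrt(84))/2 ≈ 8.5826

The eigenvalues of A are the roots of its characteristic polynomial. With M = A (coefficients from the trace and determinant):
  p(λ) = det(λ I - M) = λ^2 - 8λ - 5.
For λ^2 - 8λ - 5 the discriminant is 84. It is nonnegative but not a perfect square, so the roots are real and irrational: λ = (8 ± sqrt(84))/2 ≈ 8.5826, -0.5826.
Thus the eigenvalues (to 4 decimals) are 8.5826 (modulus 8.5826); -0.5826 (modulus 0.5826). The spectral radius is the largest modulus: r(A) = (8 + sqrt(84))/2 ≈ 8.5826. (Cross-check: r(A) ≤ ||A||_2 ≈ 8.6409; equality holds whenever A is normal, though it can also hold for some non-normal A.)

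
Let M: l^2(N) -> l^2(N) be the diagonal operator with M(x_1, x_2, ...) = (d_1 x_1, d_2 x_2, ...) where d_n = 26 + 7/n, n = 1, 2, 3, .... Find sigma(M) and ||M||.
sigma(M) = {26 + 7/n : n ≥ 1} ∪ {26}; ||M|| = 33

A bounded diagonal operator on l^2 with diagonal entries d_n has spectrum equal to the closure of {d_n : n ≥ 1}: every d_n is an eigenvalue (with eigenvector e_n), so {d_n} ⊂ sigma(M); the spectrum is closed, so its closure is too; and for lambda not in the closure, (M - lambda I) has bounded inverse (the diagonal entries 1/(d_n - lambda) are bounded). For our sequence d_n = 26 + 7/n, n = 1, 2, 3, ...:
  - {d_n} = {26 + 7/n : n ≥ 1}; the only limit point is 26
  - closure = {26 + 7/n : n ≥ 1} ∪ {26}
For the norm: a diagonal operator has ||M|| = sup_n |d_n|. Here d_n = 26 + 7/n is positive and decreasing, so sup_n |d_n| = d_1 = 26 + 7 = 33. So ||M|| = 33.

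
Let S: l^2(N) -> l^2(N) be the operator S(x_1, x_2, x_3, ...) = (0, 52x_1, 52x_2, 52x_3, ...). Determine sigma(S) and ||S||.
sigma(S) = closed disk {z in C : |z| ≤ 52}; ||S|| = 52

Note S = 52·U where U is the unit right shift (U x)_k = x_{k-1} (with x_0 := 0); so ||S|| = 52||U|| and sigma(S) = 52·sigma(U). ||S x||^2 = sum_{k≥1} |52x_k|^2 = 2704||x||^2, so ||S|| = 52 and sigma(S) ⊂ {|z| ≤ 52}. For any |lambda| < 52, the equation (S - lambda I) x = 0 forces x_1 = 0, then 52x_k = lambda x_{k+1} ⇒ x = 0, so S has no eigenvalues. But (S - lambda I) is not surjective for |lambda| < 52: solving (S - lambda I) x = e_1 would require x_n proportional to (lambda/52)^(-n), which is not in l^2. So every |lambda| < 52 lies in the residual spectrum. The boundary |lambda| = 52 is in the approximate point spectrum (the spectrum is closed). Hence sigma(S) is the closed disk of radius 52.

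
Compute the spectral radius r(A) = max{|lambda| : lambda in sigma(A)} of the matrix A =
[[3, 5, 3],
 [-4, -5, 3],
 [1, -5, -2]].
r(A) ≈ 6.47

The eigenvalues of A are the roots of its characteristic polynomial. With M = A (coefficients from the trace, the sum of principal 2x2 minors, and det A):
  p(λ) = det(λ I - M) = λ^3 + 4λ^2 + 21λ - 125.
No integer candidate from the rational root theorem (±divisors of 125) is a root, so the roots are irrational. The cubic discriminant is Δ = -608863 < 0, so there is one real root and a complex-conjugate pair. p(2) = -59 and p(3) = 1 have opposite signs, so a root lies in (2, 3); Newton's method refines it to λ ≈ 2.9861. Dividing out (λ - (2.9861)) leaves approximately λ^2 + 6.9861λ + 41.861. For λ^2 + 6.9861λ + 41.861 the discriminant is -118.6386. It is negative, so the remaining roots are the complex-conjugate pair λ ≈ -3.493 ± 5.4461i. Their product equals the constant term, so |λ|^2 ≈ 41.861 and |λ| ≈ 6.47.
Thus the eigenvalues (to 4 decimals) are 2.9861 (modulus 2.9861); -3.493 ± 5.4461i (modulus 6.47). The spectral radius is the largest modulus: r(A) ≈ 6.47. (Cross-check: r(A) ≤ ||A||_2 ≈ 9.4838; equality holds whenever A is normal, though it can also hold for some non-normal A.)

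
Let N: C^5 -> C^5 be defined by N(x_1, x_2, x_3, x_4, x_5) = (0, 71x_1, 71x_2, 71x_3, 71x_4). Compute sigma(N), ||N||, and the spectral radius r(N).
sigma(N) = {0}; ||N|| = 71; r(N) = 0. (N is nilpotent with N^5 = 0.)

On C^5, N is a strictly lower-triangular matrix with 71 on the subdiagonal and zeros elsewhere, so its characteristic polynomial is lambda^5 and every eigenvalue is 0: sigma(N) = {0}. For the operator norm, N e_i = 71e_{i+1} for i = 1, ..., 4 and N e_5 = 0, so the singular values of N are 71 (with multiplicity 4) and 0; hence ||N|| = 71. The spectral radius r(N) = max|lambda| = 0. Note ||N|| > r(N) — characteristic of non-normal nilpotent operators. Indeed N^5 = 0.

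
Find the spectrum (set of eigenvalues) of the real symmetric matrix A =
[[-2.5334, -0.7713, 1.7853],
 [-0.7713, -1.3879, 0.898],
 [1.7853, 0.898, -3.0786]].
sigma(A) ≈ {-5, -1} (-1 with multiplicity 2)

A is real symmetric, so its spectrum consists of real eigenvalues. Expanding the characteristic polynomial of the displayed matrix gives
  det(λ I - A) = p(λ) = λ^3 + (7)λ^2 + (11)λ + (5).
Solving p(λ) = 0 yields eigenvalues ≈ -5, -1, -1. (A is shown rounded to 4 decimals, so these recover the underlying integer eigenvalues to within that precision.)
Verification: the trace of A = -7 equals the sum of eigenvalues -7, and det(A) ≈ -4.9997 matches the eigenvalue product -5.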